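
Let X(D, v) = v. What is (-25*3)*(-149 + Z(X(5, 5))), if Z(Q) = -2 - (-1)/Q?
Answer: 11310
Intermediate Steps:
Z(Q) = -2 + 1/Q
(-25*3)*(-149 + Z(X(5, 5))) = (-25*3)*(-149 + (-2 + 1/5)) = -75*(-149 + (-2 + ⅕)) = -75*(-149 - 9/5) = -75*(-754/5) = 11310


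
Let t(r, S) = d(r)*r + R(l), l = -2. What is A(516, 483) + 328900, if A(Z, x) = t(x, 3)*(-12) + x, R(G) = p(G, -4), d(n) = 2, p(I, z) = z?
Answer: 317839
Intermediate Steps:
R(G) = -4
t(r, S) = -4 + 2*r (t(r, S) = 2*r - 4 = -4 + 2*r)
A(Z, x) = 48 - 23*x (A(Z, x) = (-4 + 2*x)*(-12) + x = (48 - 24*x) + x = 48 - 23*x)
A(516, 483) + 328900 = (48 - 23*483) + 328900 = (48 - 11109) + 328900 = -11061 + 328900 = 317839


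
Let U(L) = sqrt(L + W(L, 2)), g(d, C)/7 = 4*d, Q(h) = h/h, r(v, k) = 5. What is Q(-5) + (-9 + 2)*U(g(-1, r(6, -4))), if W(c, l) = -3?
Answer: 1 - 7*I*sqrt(31) ≈ 1.0 - 38.974*I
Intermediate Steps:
Q(h) = 1
g(d, C) = 28*d (g(d, C) = 7*(4*d) = 28*d)
U(L) = sqrt(-3 + L) (U(L) = sqrt(L - 3) = sqrt(-3 + L))
Q(-5) + (-9 + 2)*U(g(-1, r(6, -4))) = 1 + (-9 + 2)*sqrt(-3 + 28*(-1)) = 1 - 7*sqrt(-3 - 28) = 1 - 7*I*sqrt(31)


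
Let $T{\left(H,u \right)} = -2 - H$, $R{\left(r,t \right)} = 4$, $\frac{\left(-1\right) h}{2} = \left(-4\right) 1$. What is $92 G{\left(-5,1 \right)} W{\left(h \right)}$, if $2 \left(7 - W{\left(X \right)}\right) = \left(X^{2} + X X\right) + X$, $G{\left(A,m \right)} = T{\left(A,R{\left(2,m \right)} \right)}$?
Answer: $-16836$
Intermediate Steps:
$h = 8$ ($h = - 2 \left(\left(-4\right) 1\right) = \left(-2\right) \left(-4\right) = 8$)
$G{\left(A,m \right)} = -2 - A$
$W{\left(X \right)} = 7 - X^{2} - \frac{X}{2}$ ($W{\left(X \right)} = 7 - \frac{\left(X^{2} + X X\right) + X}{2} = 7 - \frac{\left(X^{2} + X^{2}\right) + X}{2} = 7 - \frac{2 X^{2} + X}{2} = 7 - \frac{X + 2 X^{2}}{2} = 7 - \left(X^{2} + \frac{X}{2}\right) = 7 - X^{2} - \frac{X}{2}$)
$92 G{\left(-5,1 \right)} W{\left(h \right)} = 92 \left(-2 - -5\right) \left(7 - 8^{2} - 4\right) = 92 \left(-2 + 5\right) \left(7 - 64 - 4\right) = 92 \cdot 3 \left(7 - 64 - 4\right) = 276 \left(-61\right) = -16836$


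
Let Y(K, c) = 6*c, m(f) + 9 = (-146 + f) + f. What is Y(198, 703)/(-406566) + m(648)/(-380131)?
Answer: -344547394/25758056691 ≈ -0.013376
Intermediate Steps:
m(f) = -155 + 2*f (m(f) = -9 + ((-146 + f) + f) = -9 + (-146 + 2*f) = -155 + 2*f)
Y(198, 703)/(-406566) + m(648)/(-380131) = (6*703)/(-406566) + (-155 + 2*648)/(-380131) = 4218*(-1/406566) + (-155 + 1296)*(-1/380131) = -703/67761 + 1141*(-1/380131) = -703/67761 - 1141/380131 = -344547394/25758056691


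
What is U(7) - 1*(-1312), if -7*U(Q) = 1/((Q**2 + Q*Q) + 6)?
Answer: 955135/728 ≈ 1312.0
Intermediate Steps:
U(Q) = -1/(7*(6 + 2*Q**2)) (U(Q) = -1/(7*((Q**2 + Q*Q) + 6)) = -1/(7*((Q**2 + Q**2) + 6)) = -1/(7*(2*Q**2 + 6)) = -1/(7*(6 + 2*Q**2)))
U(7) - 1*(-1312) = -1/(42 + 14*7**2) - 1*(-1312) = -1/(42 + 14*49) + 1312 = -1/(42 + 686) + 1312 = -1/728 + 1312 = 955135/728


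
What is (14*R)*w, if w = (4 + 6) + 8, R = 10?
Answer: 2520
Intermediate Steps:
w = 18 (w = 10 + 8 = 18)
(14*R)*w = (14*10)*18 = 140*18 = 2520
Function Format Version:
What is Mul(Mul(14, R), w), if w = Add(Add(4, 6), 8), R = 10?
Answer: 2520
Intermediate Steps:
w = 18 (w = Add(10, 8) = 18)
Mul(Mul(14, R), w) = Mul(Mul(14, 10), 18) = Mul(140, 18) = 2520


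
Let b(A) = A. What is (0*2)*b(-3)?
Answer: 0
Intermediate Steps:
(0*2)*b(-3) = (0*2)*(-3) = 0*(-3) = 0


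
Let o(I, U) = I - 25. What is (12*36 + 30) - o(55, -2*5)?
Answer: 432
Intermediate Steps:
o(I, U) = -25 + I
(12*36 + 30) - o(55, -2*5) = (12*36 + 30) - (-25 + 55) = (432 + 30) - 1*30 = 462 - 30 = 432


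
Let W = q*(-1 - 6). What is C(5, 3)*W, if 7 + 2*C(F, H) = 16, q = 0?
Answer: 0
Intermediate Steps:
C(F, H) = 9/2 (C(F, H) = -7/2 + (1/2)*16 = -7/2 + 8 = 9/2)
W = 0 (W = 0*(-1 - 6) = 0*(-7) = 0)
C(5, 3)*W = (9/2)*0 = 0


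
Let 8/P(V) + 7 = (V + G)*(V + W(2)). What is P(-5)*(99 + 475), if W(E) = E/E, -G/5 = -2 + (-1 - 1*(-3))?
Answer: 4592/13 ≈ 353.23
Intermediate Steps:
G = 0 (G = -5*(-2 + (-1 - 1*(-3))) = -5*(-2 + (-1 + 3)) = -5*(-2 + 2) = -5*0 = 0)
W(E) = 1
P(V) = 8/(-7 + V*(1 + V)) (P(V) = 8/(-7 + (V + 0)*(V + 1)) = 8/(-7 + V*(1 + V)))
P(-5)*(99 + 475) = (8/(-7 - 5 + (-5)²))*(99 + 475) = (8/(-7 - 5 + 25))*574 = (8/13)*574 = 4592/13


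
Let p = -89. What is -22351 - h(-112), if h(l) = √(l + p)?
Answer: -22351 - I*√201 ≈ -22351.0 - 14.177*I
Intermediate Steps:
h(l) = √(-89 + l) (h(l) = √(l - 89) = √(-89 + l))
-22351 - h(-112) = -22351 - √(-89 - 112) = -22351 - √(-201) = -22351 - I*√201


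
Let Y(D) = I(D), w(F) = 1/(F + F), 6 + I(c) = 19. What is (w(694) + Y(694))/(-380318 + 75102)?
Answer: -18045/423639808 ≈ -4.2595e-5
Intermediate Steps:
I(c) = 13 (I(c) = -6 + 19 = 13)
w(F) = 1/(2*F)
Y(D) = 13
(w(694) + Y(694))/(-380318 + 75102) = ((1/2)/694 + 13)/(-380318 + 75102) = ((1/2)*(1/694) + 13)/(-305216) = (1/1388 + 13)*(-1/305216) = (18045/1388)*(-1/305216) = -18045/423639808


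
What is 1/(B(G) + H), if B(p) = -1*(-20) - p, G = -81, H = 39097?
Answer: 1/39198 ≈ 2.5512e-5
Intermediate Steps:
B(p) = 20 - p
1/(B(G) + H) = 1/((20 - 1*(-81)) + 39097) = 1/((20 + 81) + 39097) = 1/(101 + 39097) = 1/39198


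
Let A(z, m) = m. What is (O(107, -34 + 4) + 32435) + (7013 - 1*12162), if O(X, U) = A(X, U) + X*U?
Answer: 24046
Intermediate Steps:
O(X, U) = U + U*X (O(X, U) = U + X*U = U + U*X)
(O(107, -34 + 4) + 32435) + (7013 - 1*12162) = ((-34 + 4)*(1 + 107) + 32435) + (7013 - 1*12162) = (-30*108 + 32435) + (7013 - 12162) = (-3240 + 32435) - 5149 = 29195 - 5149 = 24046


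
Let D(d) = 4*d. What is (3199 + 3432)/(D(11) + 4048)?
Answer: 6631/4092 ≈ 1.6205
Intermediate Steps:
(3199 + 3432)/(D(11) + 4048) = (3199 + 3432)/(4*11 + 4048) = 6631/(44 + 4048) = 6631/4092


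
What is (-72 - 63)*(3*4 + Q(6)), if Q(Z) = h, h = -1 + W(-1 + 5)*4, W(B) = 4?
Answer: -3645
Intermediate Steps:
h = 15 (h = -1 + 4*4 = -1 + 16 = 15)
Q(Z) = 15
(-72 - 63)*(3*4 + Q(6)) = (-72 - 63)*(3*4 + 15) = -135*(12 + 15) = -135*27 = -3645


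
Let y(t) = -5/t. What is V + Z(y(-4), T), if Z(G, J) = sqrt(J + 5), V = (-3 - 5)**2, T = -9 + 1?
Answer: 64 + I*sqrt(3) ≈ 64.0 + 1.732*I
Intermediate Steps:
T = -8
V = 64 (V = (-8)**2 = 64)
Z(G, J) = sqrt(5 + J)
V + Z(y(-4), T) = 64 + sqrt(5 - 8) = 64 + sqrt(-3) = 64 + I*sqrt(3)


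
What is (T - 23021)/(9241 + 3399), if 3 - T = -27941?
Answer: 4923/12640 ≈ 0.38948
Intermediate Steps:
T = 27944 (T = 3 - 1*(-27941) = 3 + 27941 = 27944)
(T - 23021)/(9241 + 3399) = (27944 - 23021)/(9241 + 3399) = 4923/12640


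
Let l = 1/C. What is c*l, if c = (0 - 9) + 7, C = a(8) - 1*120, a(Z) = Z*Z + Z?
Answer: 1/24 ≈ 0.041667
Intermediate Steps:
a(Z) = Z + Z**2 (a(Z) = Z**2 + Z = Z + Z**2)
C = -48 (C = 8*(1 + 8) - 1*120 = 8*9 - 120 = 72 - 120 = -48)
l = -1/48 (l = 1/(-48) = -1/48 ≈ -0.020833)
c = -2 (c = -9 + 7 = -2)
c*l = -2*(-1/48) = 1/24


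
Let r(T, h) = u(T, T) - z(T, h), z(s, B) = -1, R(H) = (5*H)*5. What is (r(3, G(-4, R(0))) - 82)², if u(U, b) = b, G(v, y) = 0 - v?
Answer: 6084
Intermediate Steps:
R(H) = 25*H
G(v, y) = -v
r(T, h) = 1 + T (r(T, h) = T - 1*(-1) = T + 1 = 1 + T)
(r(3, G(-4, R(0))) - 82)² = ((1 + 3) - 82)² = (4 - 82)² = (-78)² = 6084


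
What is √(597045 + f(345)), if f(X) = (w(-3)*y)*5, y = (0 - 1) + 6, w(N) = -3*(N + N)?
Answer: √597495 ≈ 772.98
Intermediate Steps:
w(N) = -6*N
y = 5 (y = -1 + 6 = 5)
f(X) = 450 (f(X) = (-6*(-3)*5)*5 = (18*5)*5 = 90*5 = 450)
√(597045 + f(345)) = √(597045 + 450) = √597495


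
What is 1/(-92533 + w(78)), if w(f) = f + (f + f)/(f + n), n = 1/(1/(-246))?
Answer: -14/1294383 ≈ -1.0816e-5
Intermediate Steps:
n = -246 (n = 1/(-1/246) = -246)
w(f) = f + 2*f/(-246 + f) (w(f) = f + (f + f)/(f - 246) = f + (2*f)/(-246 + f) = f + 2*f/(-246 + f))
1/(-92533 + w(78)) = 1/(-92533 + 78*(-244 + 78)/(-246 + 78)) = 1/(-92533 + 78*(-166)/(-168)) = 1/(-92533 + 78*(-1/168)*(-166)) = 1/(-92533 + 1079/14) = 1/(-1294383/14) = -14/1294383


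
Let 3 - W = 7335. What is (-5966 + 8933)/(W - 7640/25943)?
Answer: -76972881/190221716 ≈ -0.40465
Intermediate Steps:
W = -7332 (W = 3 - 1*7335 = 3 - 7335 = -7332)
(-5966 + 8933)/(W - 7640/25943) = (-5966 + 8933)/(-7332 - 7640/25943) = 2967/(-7332 - 7640*1/25943) = 2967/(-7332 - 7640/25943) = 2967/(-190221716/25943) = 2967*(-25943/190221716) = -76972881/190221716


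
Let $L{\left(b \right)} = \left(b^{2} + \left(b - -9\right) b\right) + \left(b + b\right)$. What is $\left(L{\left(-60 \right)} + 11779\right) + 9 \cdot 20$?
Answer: $18499$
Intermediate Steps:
$L{\left(b \right)} = b^{2} + 2 b + b \left(9 + b\right)$ ($L{\left(b \right)} = \left(b^{2} + \left(b + 9\right) b\right) + 2 b = \left(b^{2} + \left(9 + b\right) b\right) + 2 b = \left(b^{2} + b \left(9 + b\right)\right) + 2 b = b^{2} + 2 b + b \left(9 + b\right)$)
$\left(L{\left(-60 \right)} + 11779\right) + 9 \cdot 20 = \left(- 60 \left(11 + 2 \left(-60\right)\right) + 11779\right) + 9 \cdot 20 = \left(- 60 \left(11 - 120\right) + 11779\right) + 180 = \left(\left(-60\right) \left(-109\right) + 11779\right) + 180 = \left(6540 + 11779\right) + 180 = 18319 + 180 = 18499$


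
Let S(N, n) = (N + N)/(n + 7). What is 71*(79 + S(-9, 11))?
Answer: 5538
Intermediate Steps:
S(N, n) = 2*N/(7 + n) (S(N, n) = (2*N)/(7 + n) = 2*N/(7 + n))
71*(79 + S(-9, 11)) = 71*(79 + 2*(-9)/(7 + 11)) = 71*(79 + 2*(-9)/18) = 71*(79 + 2*(-9)*(1/18)) = 71*(79 - 1) = 71*78 = 5538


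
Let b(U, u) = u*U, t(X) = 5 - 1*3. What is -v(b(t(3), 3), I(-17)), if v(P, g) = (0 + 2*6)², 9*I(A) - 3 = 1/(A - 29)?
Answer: -144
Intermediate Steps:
t(X) = 2 (t(X) = 5 - 3 = 2)
I(A) = ⅓ + 1/(9*(-29 + A)) (I(A) = ⅓ + 1/(9*(A - 29)) = ⅓ + 1/(9*(-29 + A)))
b(U, u) = U*u
v(P, g) = 144 (v(P, g) = (0 + 12)² = 12² = 144)
-v(b(t(3), 3), I(-17)) = -1*144 = -144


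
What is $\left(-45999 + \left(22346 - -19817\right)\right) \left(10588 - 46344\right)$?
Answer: $137160016$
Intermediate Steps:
$\left(-45999 + \left(22346 - -19817\right)\right) \left(10588 - 46344\right) = \left(-45999 + \left(22346 + 19817\right)\right) \left(-35756\right) = \left(-45999 + 42163\right) \left(-35756\right) = \left(-3836\right) \left(-35756\right) = 137160016$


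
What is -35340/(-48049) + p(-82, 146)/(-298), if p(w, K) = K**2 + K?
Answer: -510348159/7159301 ≈ -71.285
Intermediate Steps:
p(w, K) = K + K**2
-35340/(-48049) + p(-82, 146)/(-298) = -35340/(-48049) + (146*(1 + 146))/(-298) = -35340*(-1/48049) + (146*147)*(-1/298) = 35340/48049 + 21462*(-1/298) = 35340/48049 - 10731/149 = -510348159/7159301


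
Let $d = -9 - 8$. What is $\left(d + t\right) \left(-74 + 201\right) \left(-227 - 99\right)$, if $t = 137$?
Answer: $-4968240$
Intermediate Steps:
$d = -17$ ($d = -9 - 8 = -17$)
$\left(d + t\right) \left(-74 + 201\right) \left(-227 - 99\right) = \left(-17 + 137\right) \left(-74 + 201\right) \left(-227 - 99\right) = 120 \cdot 127 \left(-326\right) = 120 \left(-41402\right) = -4968240$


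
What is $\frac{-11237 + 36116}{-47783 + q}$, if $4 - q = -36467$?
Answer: $- \frac{24879}{11312} \approx -2.1993$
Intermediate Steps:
$q = 36471$ ($q = 4 - -36467 = 4 + 36467 = 36471$)
$\frac{-11237 + 36116}{-47783 + q} = \frac{-11237 + 36116}{-47783 + 36471} = \frac{24879}{-11312} = 24879 \left(- \frac{1}{11312}\right) = - \frac{24879}{11312}$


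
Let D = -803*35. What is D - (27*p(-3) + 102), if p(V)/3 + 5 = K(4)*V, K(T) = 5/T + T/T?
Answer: -109021/4 ≈ -27255.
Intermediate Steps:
D = -28105
K(T) = 1 + 5/T (K(T) = 5/T + 1 = 1 + 5/T)
p(V) = -15 + 27*V/4 (p(V) = -15 + 3*(((5 + 4)/4)*V) = -15 + 3*(((¼)*9)*V) = -15 + 3*(9*V/4) = -15 + 27*V/4)
D - (27*p(-3) + 102) = -28105 - (27*(-15 + (27/4)*(-3)) + 102) = -28105 - (27*(-15 - 81/4) + 102) = -28105 - (27*(-141/4) + 102) = -28105 - (-3807/4 + 102) = -28105 - 1*(-3399/4) = -28105 + 3399/4 = -109021/4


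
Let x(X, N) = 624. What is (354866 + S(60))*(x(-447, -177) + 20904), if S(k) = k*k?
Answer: 7717056048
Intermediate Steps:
S(k) = k²
(354866 + S(60))*(x(-447, -177) + 20904) = (354866 + 60²)*(624 + 20904) = (354866 + 3600)*21528 = 358466*21528 = 7717056048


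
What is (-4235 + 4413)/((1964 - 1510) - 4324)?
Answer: -89/1935 ≈ -0.045995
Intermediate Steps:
(-4235 + 4413)/((1964 - 1510) - 4324) = 178/(454 - 4324) = 178/(-3870) = 178*(-1/3870) = -89/1935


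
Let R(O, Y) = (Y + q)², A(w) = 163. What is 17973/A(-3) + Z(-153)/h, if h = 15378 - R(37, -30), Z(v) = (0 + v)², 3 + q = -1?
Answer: 259427673/2318186 ≈ 111.91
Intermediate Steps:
q = -4 (q = -3 - 1 = -4)
Z(v) = v²
R(O, Y) = (-4 + Y)² (R(O, Y) = (Y - 4)² = (-4 + Y)²)
h = 14222 (h = 15378 - (-4 - 30)² = 15378 - 1*(-34)² = 15378 - 1*1156 = 15378 - 1156 = 14222)
17973/A(-3) + Z(-153)/h = 17973/163 + (-153)²/14222 = 17973*(1/163) + 23409*(1/14222) = 17973/163 + 23409/14222 = 259427673/2318186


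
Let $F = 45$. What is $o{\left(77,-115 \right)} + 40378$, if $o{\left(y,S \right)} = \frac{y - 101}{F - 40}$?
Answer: $\frac{201866}{5} \approx 40373.0$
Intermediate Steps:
$o{\left(y,S \right)} = - \frac{101}{5} + \frac{y}{5}$ ($o{\left(y,S \right)} = \frac{y - 101}{45 - 40} = \frac{-101 + y}{5} = \left(-101 + y\right) \frac{1}{5} = - \frac{101}{5} + \frac{y}{5}$)
$o{\left(77,-115 \right)} + 40378 = \left(- \frac{101}{5} + \frac{1}{5} \cdot 77\right) + 40378 = \left(- \frac{101}{5} + \frac{77}{5}\right) + 40378 = - \frac{24}{5} + 40378 = \frac{201866}{5}$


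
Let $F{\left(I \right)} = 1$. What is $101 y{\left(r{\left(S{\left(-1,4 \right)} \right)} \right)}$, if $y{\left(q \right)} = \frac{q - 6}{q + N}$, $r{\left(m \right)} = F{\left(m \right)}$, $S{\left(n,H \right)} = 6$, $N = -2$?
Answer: $505$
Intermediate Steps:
$r{\left(m \right)} = 1$
$y{\left(q \right)} = \frac{-6 + q}{-2 + q}$ ($y{\left(q \right)} = \frac{q - 6}{q - 2} = \frac{-6 + q}{-2 + q}$)
$101 y{\left(r{\left(S{\left(-1,4 \right)} \right)} \right)} = 101 \frac{-6 + 1}{-2 + 1} = 101 \frac{1}{-1} \left(-5\right) = 101 \left(\left(-1\right) \left(-5\right)\right) = 101 \cdot 5 = 505$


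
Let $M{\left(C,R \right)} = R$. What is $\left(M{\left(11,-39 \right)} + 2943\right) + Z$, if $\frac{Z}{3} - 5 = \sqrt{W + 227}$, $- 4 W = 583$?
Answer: $2919 + \frac{15 \sqrt{13}}{2} \approx 2946.0$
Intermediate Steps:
$W = - \frac{583}{4}$ ($W = \left(- \frac{1}{4}\right) 583 = - \frac{583}{4} \approx -145.75$)
$Z = 15 + \frac{15 \sqrt{13}}{2}$ ($Z = 15 + 3 \sqrt{- \frac{583}{4} + 227} = 15 + 3 \sqrt{\frac{325}{4}} = 15 + 3 \frac{5 \sqrt{13}}{2} = 15 + \frac{15 \sqrt{13}}{2} \approx 42.042$)
$\left(M{\left(11,-39 \right)} + 2943\right) + Z = \left(-39 + 2943\right) + \left(15 + \frac{15 \sqrt{13}}{2}\right) = 2904 + \left(15 + \frac{15 \sqrt{13}}{2}\right) = 2919 + \frac{15 \sqrt{13}}{2}$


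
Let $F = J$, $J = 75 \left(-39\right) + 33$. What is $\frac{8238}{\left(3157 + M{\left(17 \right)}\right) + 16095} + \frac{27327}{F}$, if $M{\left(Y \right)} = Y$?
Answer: $- \frac{55859963}{6191772} \approx -9.0216$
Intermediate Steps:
$J = -2892$ ($J = -2925 + 33 = -2892$)
$F = -2892$
$\frac{8238}{\left(3157 + M{\left(17 \right)}\right) + 16095} + \frac{27327}{F} = \frac{8238}{\left(3157 + 17\right) + 16095} + \frac{27327}{-2892} = \frac{8238}{3174 + 16095} + 27327 \left(- \frac{1}{2892}\right) = \frac{8238}{19269} - \frac{9109}{964} = 8238 \cdot \frac{1}{19269} - \frac{9109}{964} = \frac{2746}{6423} - \frac{9109}{964} = - \frac{55859963}{6191772}$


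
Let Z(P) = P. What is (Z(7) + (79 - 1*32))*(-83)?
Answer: -4482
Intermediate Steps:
(Z(7) + (79 - 1*32))*(-83) = (7 + (79 - 1*32))*(-83) = (7 + (79 - 32))*(-83) = (7 + 47)*(-83) = 54*(-83) = -4482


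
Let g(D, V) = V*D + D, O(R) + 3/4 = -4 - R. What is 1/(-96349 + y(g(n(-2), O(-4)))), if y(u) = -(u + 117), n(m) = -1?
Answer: -4/385863 ≈ -1.0366e-5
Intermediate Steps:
O(R) = -19/4 - R (O(R) = -¾ + (-4 - R) = -19/4 - R)
g(D, V) = D + D*V (g(D, V) = D*V + D = D + D*V)
y(u) = -117 - u (y(u) = -(117 + u) = -117 - u)
1/(-96349 + y(g(n(-2), O(-4)))) = 1/(-96349 + (-117 - (-1)*(1 + (-19/4 - 1*(-4))))) = 1/(-96349 + (-117 - (-1)*(1 + (-19/4 + 4)))) = 1/(-96349 + (-117 - (-1)*(1 - ¾))) = 1/(-96349 + (-117 - (-1)/4)) = 1/(-96349 + (-117 - 1*(-¼))) = 1/(-96349 + (-117 + ¼)) = 1/(-96349 - 467/4) = 1/(-385863/4) = -4/385863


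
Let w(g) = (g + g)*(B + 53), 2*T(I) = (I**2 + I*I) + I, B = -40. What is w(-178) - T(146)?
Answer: -26017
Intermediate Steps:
T(I) = I**2 + I/2 (T(I) = ((I**2 + I*I) + I)/2 = ((I**2 + I**2) + I)/2 = (2*I**2 + I)/2 = (I + 2*I**2)/2 = I**2 + I/2)
w(g) = 26*g (w(g) = (g + g)*(-40 + 53) = (2*g)*13 = 26*g)
w(-178) - T(146) = 26*(-178) - 146*(1/2 + 146) = -4628 - 146*293/2 = -4628 - 1*21389 = -4628 - 21389 = -26017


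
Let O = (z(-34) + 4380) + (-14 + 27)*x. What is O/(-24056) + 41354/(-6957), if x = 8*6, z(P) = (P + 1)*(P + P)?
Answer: -130654520/20919699 ≈ -6.2455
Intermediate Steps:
z(P) = 2*P*(1 + P) (z(P) = (1 + P)*(2*P) = 2*P*(1 + P))
x = 48
O = 7248 (O = (2*(-34)*(1 - 34) + 4380) + (-14 + 27)*48 = (2*(-34)*(-33) + 4380) + 13*48 = (2244 + 4380) + 624 = 6624 + 624 = 7248)
O/(-24056) + 41354/(-6957) = 7248/(-24056) + 41354/(-6957) = 7248*(-1/24056) + 41354*(-1/6957) = -906/3007 - 41354/6957 = -130654520/20919699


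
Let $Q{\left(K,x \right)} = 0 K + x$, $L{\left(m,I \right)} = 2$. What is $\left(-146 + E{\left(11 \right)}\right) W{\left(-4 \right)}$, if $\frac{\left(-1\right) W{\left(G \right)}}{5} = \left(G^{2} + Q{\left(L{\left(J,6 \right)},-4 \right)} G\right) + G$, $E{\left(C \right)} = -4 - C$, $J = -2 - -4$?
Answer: $22540$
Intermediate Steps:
$J = 2$ ($J = -2 + 4 = 2$)
$Q{\left(K,x \right)} = x$ ($Q{\left(K,x \right)} = 0 + x = x$)
$W{\left(G \right)} = - 5 G^{2} + 15 G$ ($W{\left(G \right)} = - 5 \left(\left(G^{2} - 4 G\right) + G\right) = - 5 \left(G^{2} - 3 G\right) = - 5 G^{2} + 15 G$)
$\left(-146 + E{\left(11 \right)}\right) W{\left(-4 \right)} = \left(-146 - 15\right) 5 \left(-4\right) \left(3 - -4\right) = \left(-146 - 15\right) 5 \left(-4\right) \left(3 + 4\right) = \left(-146 - 15\right) 5 \left(-4\right) 7 = \left(-161\right) \left(-140\right) = 22540$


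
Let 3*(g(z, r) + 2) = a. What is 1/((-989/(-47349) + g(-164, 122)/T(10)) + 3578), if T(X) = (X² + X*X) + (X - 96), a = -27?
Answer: 1799262/6437623405 ≈ 0.00027949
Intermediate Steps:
T(X) = -96 + X + 2*X² (T(X) = (X² + X²) + (-96 + X) = 2*X² + (-96 + X) = -96 + X + 2*X²)
g(z, r) = -11 (g(z, r) = -2 + (⅓)*(-27) = -2 - 9 = -11)
1/((-989/(-47349) + g(-164, 122)/T(10)) + 3578) = 1/((-989/(-47349) - 11/(-96 + 10 + 2*10²)) + 3578) = 1/((-989*(-1/47349) - 11/(-96 + 10 + 2*100)) + 3578) = 1/((989/47349 - 11/(-96 + 10 + 200)) + 3578) = 1/((989/47349 - 11/114) + 3578) = 1/(-136031/1799262 + 3578) = 1/(6437623405/1799262) = 1799262/6437623405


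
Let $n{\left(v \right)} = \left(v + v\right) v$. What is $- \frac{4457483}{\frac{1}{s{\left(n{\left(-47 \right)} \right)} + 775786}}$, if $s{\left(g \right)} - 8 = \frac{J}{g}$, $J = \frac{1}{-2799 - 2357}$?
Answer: $- \frac{78772518738766432933}{22779208} \approx -3.4581 \cdot 10^{12}$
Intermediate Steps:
$J = - \frac{1}{5156}$ ($J = \frac{1}{-5156} = - \frac{1}{5156} \approx -0.00019395$)
$n{\left(v \right)} = 2 v^{2}$ ($n{\left(v \right)} = 2 v v = 2 v^{2}$)
$s{\left(g \right)} = 8 - \frac{1}{5156 g}$
$- \frac{4457483}{\frac{1}{s{\left(n{\left(-47 \right)} \right)} + 775786}} = - \frac{4457483}{\frac{1}{\left(8 - \frac{1}{5156 \cdot 2 \left(-47\right)^{2}}\right) + 775786}} = - \frac{4457483}{\frac{1}{\left(8 - \frac{1}{5156 \cdot 2 \cdot 2209}\right) + 775786}} = - \frac{4457483}{\frac{1}{\left(8 - \frac{1}{5156 \cdot 4418}\right) + 775786}} = - \frac{4457483}{\frac{1}{\left(8 - \frac{1}{22779208}\right) + 775786}} = - \frac{4457483}{\frac{1}{\frac{182233663}{22779208} + 775786}} = - \frac{4457483}{\frac{1}{\frac{17671972891151}{22779208}}} = - \frac{4457483}{\frac{22779208}{17671972891151}} = \left(-4457483\right) \frac{17671972891151}{22779208} = - \frac{78772518738766432933}{22779208}$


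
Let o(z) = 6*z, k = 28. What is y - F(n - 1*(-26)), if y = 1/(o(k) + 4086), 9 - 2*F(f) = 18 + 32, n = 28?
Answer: 43604/2127 ≈ 20.500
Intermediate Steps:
F(f) = -41/2 (F(f) = 9/2 - (18 + 32)/2 = 9/2 - 1/2*50 = 9/2 - 25 = -41/2)
y = 1/4254 (y = 1/(6*28 + 4086) = 1/(168 + 4086) = 1/4254 ≈ 0.00023507)
y - F(n - 1*(-26)) = 1/4254 - 1*(-41/2) = 1/4254 + 41/2 = 43604/2127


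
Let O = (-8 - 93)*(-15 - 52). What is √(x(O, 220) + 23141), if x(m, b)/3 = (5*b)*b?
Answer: √749141 ≈ 865.53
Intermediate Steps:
O = 6767 (O = -101*(-67) = 6767)
x(m, b) = 15*b² (x(m, b) = 3*((5*b)*b) = 3*(5*b²) = 15*b²)
√(x(O, 220) + 23141) = √(15*220² + 23141) = √(15*48400 + 23141) = √(726000 + 23141) = √749141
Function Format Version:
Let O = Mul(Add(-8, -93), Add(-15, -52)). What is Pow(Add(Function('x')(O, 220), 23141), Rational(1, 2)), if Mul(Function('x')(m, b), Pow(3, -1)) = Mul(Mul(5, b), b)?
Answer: Pow(749141, Rational(1, 2)) ≈ 865.53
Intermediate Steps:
O = 6767 (O = Mul(-101, -67) = 6767)
Function('x')(m, b) = Mul(15, Pow(b, 2)) (Function('x')(m, b) = Mul(3, Mul(Mul(5, b), b)) = Mul(3, Mul(5, Pow(b, 2))) = Mul(15, Pow(b, 2)))
Pow(Add(Function('x')(O, 220), 23141), Rational(1, 2)) = Pow(Add(Mul(15, Pow(220, 2)), 23141), Rational(1, 2)) = Pow(Add(Mul(15, 48400), 23141), Rational(1, 2)) = Pow(Add(726000, 23141), Rational(1, 2)) = Pow(749141, Rational(1, 2))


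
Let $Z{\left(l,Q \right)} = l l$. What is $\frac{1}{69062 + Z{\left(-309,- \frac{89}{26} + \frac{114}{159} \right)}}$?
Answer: $\frac{1}{164543} \approx 6.0774 \cdot 10^{-6}$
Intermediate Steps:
$Z{\left(l,Q \right)} = l^{2}$
$\frac{1}{69062 + Z{\left(-309,- \frac{89}{26} + \frac{114}{159} \right)}} = \frac{1}{69062 + \left(-309\right)^{2}} = \frac{1}{69062 + 95481} = \frac{1}{164543}$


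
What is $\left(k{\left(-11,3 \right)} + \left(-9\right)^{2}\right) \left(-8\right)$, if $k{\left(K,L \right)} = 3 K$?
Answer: $-384$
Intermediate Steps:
$\left(k{\left(-11,3 \right)} + \left(-9\right)^{2}\right) \left(-8\right) = \left(3 \left(-11\right) + \left(-9\right)^{2}\right) \left(-8\right) = \left(-33 + 81\right) \left(-8\right) = 48 \left(-8\right) = -384$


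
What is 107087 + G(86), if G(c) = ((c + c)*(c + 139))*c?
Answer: 3435287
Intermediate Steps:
G(c) = 2*c²*(139 + c) (G(c) = ((2*c)*(139 + c))*c = (2*c*(139 + c))*c = 2*c²*(139 + c))
107087 + G(86) = 107087 + 2*86²*(139 + 86) = 107087 + 2*7396*225 = 107087 + 3328200 = 3435287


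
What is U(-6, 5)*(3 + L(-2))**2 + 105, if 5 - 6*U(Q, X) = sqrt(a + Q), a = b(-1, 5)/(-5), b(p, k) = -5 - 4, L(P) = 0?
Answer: 225/2 - 3*I*sqrt(105)/10 ≈ 112.5 - 3.0741*I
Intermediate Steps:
b(p, k) = -9
a = 9/5 (a = -9/(-5) = -9*(-1/5) = 9/5 ≈ 1.8000)
U(Q, X) = 5/6 - sqrt(9/5 + Q)/6
U(-6, 5)*(3 + L(-2))**2 + 105 = (5/6 - sqrt(45 + 25*(-6))/30)*(3 + 0)**2 + 105 = (5/6 - sqrt(45 - 150)/30)*3**2 + 105 = (5/6 - I*sqrt(105)/30)*9 + 105 = (15/2 - 3*I*sqrt(105)/10) + 105 = 225/2 - 3*I*sqrt(105)/10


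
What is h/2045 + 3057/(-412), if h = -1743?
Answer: -6969681/842540 ≈ -8.2722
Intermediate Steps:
h/2045 + 3057/(-412) = -1743/2045 + 3057/(-412) = -1743*1/2045 + 3057*(-1/412) = -1743/2045 - 3057/412 = -6969681/842540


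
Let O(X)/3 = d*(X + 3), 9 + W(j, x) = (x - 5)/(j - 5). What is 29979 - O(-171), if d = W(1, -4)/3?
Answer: 28845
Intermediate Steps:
W(j, x) = -9 + (-5 + x)/(-5 + j) (W(j, x) = -9 + (x - 5)/(j - 5) = -9 + (-5 + x)/(-5 + j))
d = -9/4 (d = ((40 - 4 - 9*1)/(-5 + 1))/3 = ((40 - 4 - 9)/(-4))*(1/3) = -1/4*27*(1/3) = -27/4*1/3 = -9/4 ≈ -2.2500)
O(X) = -81/4 - 27*X/4 (O(X) = 3*(-9*(X + 3)/4) = 3*(-9*(3 + X)/4) = 3*(-27/4 - 9*X/4) = -81/4 - 27*X/4)
29979 - O(-171) = 29979 - (-81/4 - 27/4*(-171)) = 29979 - (-81/4 + 4617/4) = 29979 - 1*1134 = 29979 - 1134 = 28845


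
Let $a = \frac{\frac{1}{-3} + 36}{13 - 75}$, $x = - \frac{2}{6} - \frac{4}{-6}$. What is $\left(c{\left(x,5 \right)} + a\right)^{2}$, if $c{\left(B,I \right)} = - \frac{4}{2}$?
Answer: $\frac{229441}{34596} \approx 6.632$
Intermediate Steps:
$x = \frac{1}{3}$ ($x = \left(-2\right) \frac{1}{6} - - \frac{2}{3} = - \frac{1}{3} + \frac{2}{3} = \frac{1}{3} \approx 0.33333$)
$c{\left(B,I \right)} = -2$ ($c{\left(B,I \right)} = \left(-4\right) \frac{1}{2} = -2$)
$a = - \frac{107}{186}$ ($a = \frac{- \frac{1}{3} + 36}{-62} = \frac{107}{3} \left(- \frac{1}{62}\right) = - \frac{107}{186} \approx -0.57527$)
$\left(c{\left(x,5 \right)} + a\right)^{2} = \left(-2 - \frac{107}{186}\right)^{2} = \left(- \frac{479}{186}\right)^{2} = \frac{229441}{34596}$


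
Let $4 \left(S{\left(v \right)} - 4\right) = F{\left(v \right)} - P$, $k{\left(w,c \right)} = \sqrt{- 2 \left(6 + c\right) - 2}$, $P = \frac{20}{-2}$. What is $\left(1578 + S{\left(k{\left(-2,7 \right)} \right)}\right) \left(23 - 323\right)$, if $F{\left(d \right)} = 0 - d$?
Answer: $-475350 + 150 i \sqrt{7} \approx -4.7535 \cdot 10^{5} + 396.86 i$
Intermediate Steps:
$P = -10$ ($P = 20 \left(- \frac{1}{2}\right) = -10$)
$F{\left(d \right)} = - d$
$k{\left(w,c \right)} = \sqrt{-14 - 2 c}$ ($k{\left(w,c \right)} = \sqrt{\left(-12 - 2 c\right) - 2} = \sqrt{-14 - 2 c}$)
$S{\left(v \right)} = \frac{13}{2} - \frac{v}{4}$ ($S{\left(v \right)} = 4 + \frac{- v - -10}{4} = 4 + \frac{- v + 10}{4} = 4 + \frac{10 - v}{4} = 4 - \left(- \frac{5}{2} + \frac{v}{4}\right) = \frac{13}{2} - \frac{v}{4}$)
$\left(1578 + S{\left(k{\left(-2,7 \right)} \right)}\right) \left(23 - 323\right) = \left(1578 + \left(\frac{13}{2} - \frac{\sqrt{-14 - 14}}{4}\right)\right) \left(23 - 323\right) = \left(1578 + \left(\frac{13}{2} - \frac{\sqrt{-28}}{4}\right)\right) \left(-300\right) = \left(1578 + \left(\frac{13}{2} - \frac{2 i \sqrt{7}}{4}\right)\right) \left(-300\right) = \left(1578 + \left(\frac{13}{2} - \frac{i \sqrt{7}}{2}\right)\right) \left(-300\right) = \left(\frac{3169}{2} - \frac{i \sqrt{7}}{2}\right) \left(-300\right) = -475350 + 150 i \sqrt{7}$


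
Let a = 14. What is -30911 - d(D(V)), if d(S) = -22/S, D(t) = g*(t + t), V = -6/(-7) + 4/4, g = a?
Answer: -803675/26 ≈ -30911.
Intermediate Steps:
g = 14
V = 13/7 (V = -6*(-⅐) + 4*(¼) = 6/7 + 1 = 13/7 ≈ 1.8571)
D(t) = 28*t (D(t) = 14*(t + t) = 14*(2*t) = 28*t)
-30911 - d(D(V)) = -30911 - (-22)/(28*(13/7)) = -30911 - (-22)/52 = -30911 - 1*(-11/26) = -30911 + 11/26 = -803675/26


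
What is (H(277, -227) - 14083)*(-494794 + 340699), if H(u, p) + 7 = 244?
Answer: 2133599370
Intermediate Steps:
H(u, p) = 237 (H(u, p) = -7 + 244 = 237)
(H(277, -227) - 14083)*(-494794 + 340699) = (237 - 14083)*(-494794 + 340699) = -13846*(-154095) = 2133599370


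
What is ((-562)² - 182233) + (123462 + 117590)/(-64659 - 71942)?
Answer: 18251155159/136601 ≈ 1.3361e+5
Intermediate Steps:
((-562)² - 182233) + (123462 + 117590)/(-64659 - 71942) = (315844 - 182233) + 241052/(-136601) = 133611 + 241052*(-1/136601) = 133611 - 241052/136601 = 18251155159/136601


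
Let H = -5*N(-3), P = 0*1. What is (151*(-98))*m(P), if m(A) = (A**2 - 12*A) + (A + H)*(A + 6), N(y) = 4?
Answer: 1775760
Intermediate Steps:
P = 0
H = -20 (H = -5*4 = -20)
m(A) = A**2 - 12*A + (-20 + A)*(6 + A) (m(A) = (A**2 - 12*A) + (A - 20)*(A + 6) = (A**2 - 12*A) + (-20 + A)*(6 + A) = A**2 - 12*A + (-20 + A)*(6 + A))
(151*(-98))*m(P) = (151*(-98))*(-120 - 26*0 + 2*0**2) = -14798*(-120 + 0 + 2*0) = -14798*(-120 + 0 + 0) = -14798*(-120) = 1775760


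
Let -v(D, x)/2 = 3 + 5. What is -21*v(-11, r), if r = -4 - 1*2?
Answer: 336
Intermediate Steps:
r = -6 (r = -4 - 2 = -6)
v(D, x) = -16 (v(D, x) = -2*(3 + 5) = -2*8 = -16)
-21*v(-11, r) = -21*(-16) = 336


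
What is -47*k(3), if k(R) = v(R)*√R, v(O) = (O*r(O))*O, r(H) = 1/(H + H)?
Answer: -141*√3/2 ≈ -122.11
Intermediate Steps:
r(H) = 1/(2*H)
v(O) = O/2 (v(O) = (O*(1/(2*O)))*O = O/2)
k(R) = R^(3/2)/2 (k(R) = (R/2)*√R = R^(3/2)/2)
-47*k(3) = -47*3^(3/2)/2 = -47*3*√3/2 = -141*√3/2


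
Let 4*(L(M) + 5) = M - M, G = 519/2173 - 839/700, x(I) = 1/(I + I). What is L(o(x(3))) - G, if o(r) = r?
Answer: -6145653/1521100 ≈ -4.0403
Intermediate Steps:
x(I) = 1/(2*I)
G = -1459847/1521100 (G = 519*(1/2173) - 839*1/700 = 519/2173 - 839/700 = -1459847/1521100 ≈ -0.95973)
L(M) = -5 (L(M) = -5 + (M - M)/4 = -5 + (1/4)*0 = -5 + 0 = -5)
L(o(x(3))) - G = -5 - 1*(-1459847/1521100) = -5 + 1459847/1521100 = -6145653/1521100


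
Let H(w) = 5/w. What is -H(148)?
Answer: -5/148 ≈ -0.033784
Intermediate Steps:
-H(148) = -5/148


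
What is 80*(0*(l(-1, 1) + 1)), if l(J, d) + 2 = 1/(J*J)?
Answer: 0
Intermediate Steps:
l(J, d) = -2 + J⁻² (l(J, d) = -2 + 1/(J*J) = -2 + 1/(J²) = -2 + J⁻²)
80*(0*(l(-1, 1) + 1)) = 80*(0*((-2 + (-1)⁻²) + 1)) = 80*(0*((-2 + 1) + 1)) = 80*(0*(-1 + 1)) = 80*(0*0) = 80*0 = 0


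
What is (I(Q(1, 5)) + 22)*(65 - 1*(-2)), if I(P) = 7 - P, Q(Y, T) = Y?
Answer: 1876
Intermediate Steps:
(I(Q(1, 5)) + 22)*(65 - 1*(-2)) = ((7 - 1*1) + 22)*(65 - 1*(-2)) = ((7 - 1) + 22)*(65 + 2) = (6 + 22)*67 = 28*67 = 1876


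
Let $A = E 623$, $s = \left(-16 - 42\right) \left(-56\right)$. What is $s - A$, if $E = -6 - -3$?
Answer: $5117$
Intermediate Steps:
$s = 3248$ ($s = \left(-58\right) \left(-56\right) = 3248$)
$E = -3$ ($E = -6 + 3 = -3$)
$A = -1869$ ($A = \left(-3\right) 623 = -1869$)
$s - A = 3248 - -1869 = 3248 + 1869 = 5117$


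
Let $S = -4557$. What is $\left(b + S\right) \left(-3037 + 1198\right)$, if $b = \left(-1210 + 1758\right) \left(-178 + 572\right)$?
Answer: $-388681845$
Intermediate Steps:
$b = 215912$ ($b = 548 \cdot 394 = 215912$)
$\left(b + S\right) \left(-3037 + 1198\right) = \left(215912 - 4557\right) \left(-3037 + 1198\right) = 211355 \left(-1839\right) = -388681845$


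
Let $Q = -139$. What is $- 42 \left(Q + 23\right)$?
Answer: $4872$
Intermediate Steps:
$- 42 \left(Q + 23\right) = - 42 \left(-139 + 23\right) = \left(-42\right) \left(-116\right) = 4872$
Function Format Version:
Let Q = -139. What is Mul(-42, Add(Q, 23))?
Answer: 4872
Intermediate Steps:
Mul(-42, Add(Q, 23)) = Mul(-42, Add(-139, 23)) = Mul(-42, -116) = 4872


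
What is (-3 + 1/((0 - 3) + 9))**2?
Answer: 289/36 ≈ 8.0278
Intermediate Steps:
(-3 + 1/((0 - 3) + 9))**2 = (-3 + 1/(-3 + 9))**2 = (-3 + 1/6)**2 = (-17/6)**2 = 289/36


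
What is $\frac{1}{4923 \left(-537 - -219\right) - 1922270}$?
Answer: $- \frac{1}{3487784} \approx -2.8672 \cdot 10^{-7}$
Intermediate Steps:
$\frac{1}{4923 \left(-537 - -219\right) - 1922270} = \frac{1}{4923 \left(-537 + 219\right) - 1922270} = \frac{1}{4923 \left(-318\right) - 1922270} = \frac{1}{-1565514 - 1922270} = \frac{1}{-3487784} = - \frac{1}{3487784}$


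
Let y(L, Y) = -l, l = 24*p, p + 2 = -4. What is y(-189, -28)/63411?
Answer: 48/21137 ≈ 0.0022709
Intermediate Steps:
p = -6 (p = -2 - 4 = -6)
l = -144 (l = 24*(-6) = -144)
y(L, Y) = 144 (y(L, Y) = -1*(-144) = 144)
y(-189, -28)/63411 = 144/63411 = 144*(1/63411) = 48/21137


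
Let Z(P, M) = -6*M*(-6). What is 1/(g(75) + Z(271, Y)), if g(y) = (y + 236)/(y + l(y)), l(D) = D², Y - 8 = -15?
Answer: -5700/1436089 ≈ -0.0039691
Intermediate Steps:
Y = -7 (Y = 8 - 15 = -7)
Z(P, M) = 36*M
g(y) = (236 + y)/(y + y²) (g(y) = (y + 236)/(y + y²) = (236 + y)/(y + y²))
1/(g(75) + Z(271, Y)) = 1/((236 + 75)/(75*(1 + 75)) + 36*(-7)) = 1/((1/75)*311/76 - 252) = 1/((1/75)*(1/76)*311 - 252) = 1/(311/5700 - 252) = 1/(-1436089/5700) = -5700/1436089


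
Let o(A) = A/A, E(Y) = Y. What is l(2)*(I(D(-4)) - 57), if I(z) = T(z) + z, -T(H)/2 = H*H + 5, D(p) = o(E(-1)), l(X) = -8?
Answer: 544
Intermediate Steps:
o(A) = 1
D(p) = 1
T(H) = -10 - 2*H² (T(H) = -2*(H*H + 5) = -2*(H² + 5) = -2*(5 + H²) = -10 - 2*H²)
I(z) = -10 + z - 2*z² (I(z) = (-10 - 2*z²) + z = -10 + z - 2*z²)
l(2)*(I(D(-4)) - 57) = -8*((-10 + 1 - 2*1²) - 57) = -8*((-10 + 1 - 2*1) - 57) = -8*((-10 + 1 - 2) - 57) = -8*(-11 - 57) = -8*(-68) = 544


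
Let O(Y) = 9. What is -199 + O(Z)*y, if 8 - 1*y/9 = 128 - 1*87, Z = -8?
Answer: -2872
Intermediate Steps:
y = -297 (y = 72 - 9*(128 - 1*87) = 72 - 9*(128 - 87) = 72 - 9*41 = 72 - 369 = -297)
-199 + O(Z)*y = -199 + 9*(-297) = -199 - 2673 = -2872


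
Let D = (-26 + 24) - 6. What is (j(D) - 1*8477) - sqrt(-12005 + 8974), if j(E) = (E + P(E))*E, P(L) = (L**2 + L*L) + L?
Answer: -9373 - I*sqrt(3031) ≈ -9373.0 - 55.055*I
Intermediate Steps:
D = -8 (D = -2 - 6 = -8)
P(L) = L + 2*L**2 (P(L) = (L**2 + L**2) + L = 2*L**2 + L = L + 2*L**2)
j(E) = E*(E + E*(1 + 2*E)) (j(E) = (E + E*(1 + 2*E))*E = E*(E + E*(1 + 2*E)))
(j(D) - 1*8477) - sqrt(-12005 + 8974) = (2*(-8)**2*(1 - 8) - 1*8477) - sqrt(-12005 + 8974) = (2*64*(-7) - 8477) - sqrt(-3031) = (-896 - 8477) - I*sqrt(3031) = -9373 - I*sqrt(3031)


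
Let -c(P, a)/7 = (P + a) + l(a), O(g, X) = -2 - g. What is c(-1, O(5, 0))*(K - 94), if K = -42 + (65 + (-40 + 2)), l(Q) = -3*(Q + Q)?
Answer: 25942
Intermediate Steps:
l(Q) = -6*Q
c(P, a) = -7*P + 35*a (c(P, a) = -7*((P + a) - 6*a) = -7*(P - 5*a) = -7*P + 35*a)
K = -15 (K = -42 + (65 - 38) = -42 + 27 = -15)
c(-1, O(5, 0))*(K - 94) = (-7*(-1) + 35*(-2 - 1*5))*(-15 - 94) = (7 + 35*(-2 - 5))*(-109) = (7 + 35*(-7))*(-109) = (7 - 245)*(-109) = -238*(-109) = 25942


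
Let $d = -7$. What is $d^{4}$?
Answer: $2401$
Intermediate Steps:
$d^{4} = \left(-7\right)^{4} = 2401$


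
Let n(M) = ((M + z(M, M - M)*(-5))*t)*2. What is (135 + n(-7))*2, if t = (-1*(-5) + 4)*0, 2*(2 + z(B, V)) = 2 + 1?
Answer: 270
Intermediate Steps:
z(B, V) = -1/2 (z(B, V) = -2 + (2 + 1)/2 = -2 + (1/2)*3 = -2 + 3/2 = -1/2)
t = 0 (t = (5 + 4)*0 = 9*0 = 0)
n(M) = 0 (n(M) = ((M - 1/2*(-5))*0)*2 = ((M + 5/2)*0)*2 = ((5/2 + M)*0)*2 = 0*2 = 0)
(135 + n(-7))*2 = (135 + 0)*2 = 135*2 = 270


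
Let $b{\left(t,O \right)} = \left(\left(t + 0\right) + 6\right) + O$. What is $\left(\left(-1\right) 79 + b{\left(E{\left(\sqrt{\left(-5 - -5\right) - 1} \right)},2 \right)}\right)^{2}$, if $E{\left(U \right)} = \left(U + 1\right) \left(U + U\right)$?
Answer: $5325 - 292 i \approx 5325.0 - 292.0 i$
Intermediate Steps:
$E{\left(U \right)} = 2 U \left(1 + U\right)$ ($E{\left(U \right)} = \left(1 + U\right) 2 U = 2 U \left(1 + U\right)$)
$b{\left(t,O \right)} = 6 + O + t$ ($b{\left(t,O \right)} = \left(t + 6\right) + O = \left(6 + t\right) + O = 6 + O + t$)
$\left(\left(-1\right) 79 + b{\left(E{\left(\sqrt{\left(-5 - -5\right) - 1} \right)},2 \right)}\right)^{2} = \left(\left(-1\right) 79 + \left(6 + 2 + 2 \sqrt{\left(-5 - -5\right) - 1} \left(1 + \sqrt{\left(-5 - -5\right) - 1}\right)\right)\right)^{2} = \left(-79 + \left(6 + 2 + 2 \sqrt{\left(-5 + 5\right) - 1} \left(1 + \sqrt{\left(-5 + 5\right) - 1}\right)\right)\right)^{2} = \left(-79 + \left(6 + 2 + 2 \sqrt{0 - 1} \left(1 + \sqrt{0 - 1}\right)\right)\right)^{2} = \left(-79 + \left(6 + 2 + 2 \sqrt{-1} \left(1 + \sqrt{-1}\right)\right)\right)^{2} = \left(-79 + \left(6 + 2 + 2 i \left(1 + i\right)\right)\right)^{2} = \left(-79 + \left(8 + 2 i \left(1 + i\right)\right)\right)^{2} = \left(-71 + 2 i \left(1 + i\right)\right)^{2}$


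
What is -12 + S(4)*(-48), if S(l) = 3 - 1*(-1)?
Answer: -204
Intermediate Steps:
S(l) = 4 (S(l) = 3 + 1 = 4)
-12 + S(4)*(-48) = -12 + 4*(-48) = -12 - 192 = -204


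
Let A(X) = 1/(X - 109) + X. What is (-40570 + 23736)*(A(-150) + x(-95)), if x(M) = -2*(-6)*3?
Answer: 497057518/259 ≈ 1.9191e+6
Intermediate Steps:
A(X) = X + 1/(-109 + X) (A(X) = 1/(-109 + X) + X = X + 1/(-109 + X))
x(M) = 36 (x(M) = 12*3 = 36)
(-40570 + 23736)*(A(-150) + x(-95)) = (-40570 + 23736)*((1 + (-150)**2 - 109*(-150))/(-109 - 150) + 36) = -16834*((1 + 22500 + 16350)/(-259) + 36) = -16834*(-1/259*38851 + 36) = -16834*(-38851/259 + 36) = -16834*(-29527/259) = 497057518/259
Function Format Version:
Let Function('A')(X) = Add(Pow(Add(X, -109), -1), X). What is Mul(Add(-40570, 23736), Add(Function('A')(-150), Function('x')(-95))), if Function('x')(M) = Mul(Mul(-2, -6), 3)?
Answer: Rational(497057518, 259) ≈ 1.9191e+6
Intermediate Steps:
Function('A')(X) = Add(X, Pow(Add(-109, X), -1)) (Function('A')(X) = Add(Pow(Add(-109, X), -1), X) = Add(X, Pow(Add(-109, X), -1)))
Function('x')(M) = 36 (Function('x')(M) = Mul(12, 3) = 36)
Mul(Add(-40570, 23736), Add(Function('A')(-150), Function('x')(-95))) = Mul(Add(-40570, 23736), Add(Mul(Pow(Add(-109, -150), -1), Add(1, Pow(-150, 2), Mul(-109, -150))), 36)) = Mul(-16834, Add(Mul(Pow(-259, -1), Add(1, 22500, 16350)), 36)) = Mul(-16834, Add(Mul(Rational(-1, 259), 38851), 36)) = Mul(-16834, Add(Rational(-38851, 259), 36)) = Mul(-16834, Rational(-29527, 259)) = Rational(497057518, 259)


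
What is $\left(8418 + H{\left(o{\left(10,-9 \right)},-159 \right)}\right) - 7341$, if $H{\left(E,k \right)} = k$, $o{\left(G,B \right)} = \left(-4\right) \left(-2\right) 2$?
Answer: $918$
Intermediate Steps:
$o{\left(G,B \right)} = 16$ ($o{\left(G,B \right)} = 8 \cdot 2 = 16$)
$\left(8418 + H{\left(o{\left(10,-9 \right)},-159 \right)}\right) - 7341 = \left(8418 - 159\right) - 7341 = 8259 - 7341 = 918$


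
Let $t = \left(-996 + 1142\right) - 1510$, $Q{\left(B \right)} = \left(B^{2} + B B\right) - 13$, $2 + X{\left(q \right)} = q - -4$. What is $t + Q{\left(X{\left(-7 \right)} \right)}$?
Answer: $-1327$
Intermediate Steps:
$X{\left(q \right)} = 2 + q$ ($X{\left(q \right)} = -2 + \left(q - -4\right) = -2 + \left(q + 4\right) = -2 + \left(4 + q\right) = 2 + q$)
$Q{\left(B \right)} = -13 + 2 B^{2}$ ($Q{\left(B \right)} = \left(B^{2} + B^{2}\right) - 13 = 2 B^{2} - 13 = -13 + 2 B^{2}$)
$t = -1364$ ($t = 146 - 1510 = -1364$)
$t + Q{\left(X{\left(-7 \right)} \right)} = -1364 - \left(13 - 2 \left(2 - 7\right)^{2}\right) = -1364 - \left(13 - 2 \left(-5\right)^{2}\right) = -1364 + \left(-13 + 2 \cdot 25\right) = -1364 + \left(-13 + 50\right) = -1364 + 37 = -1327$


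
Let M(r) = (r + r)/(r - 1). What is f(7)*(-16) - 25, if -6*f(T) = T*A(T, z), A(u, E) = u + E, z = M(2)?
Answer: 541/3 ≈ 180.33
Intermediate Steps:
M(r) = 2*r/(-1 + r) (M(r) = (2*r)/(-1 + r) = 2*r/(-1 + r))
z = 4 (z = 2*2/(-1 + 2) = 2*2/1 = 2*2*1 = 4)
A(u, E) = E + u
f(T) = -T*(4 + T)/6
f(7)*(-16) - 25 = -1/6*7*(4 + 7)*(-16) - 25 = -1/6*7*11*(-16) - 25 = -77/6*(-16) - 25 = 616/3 - 25 = 541/3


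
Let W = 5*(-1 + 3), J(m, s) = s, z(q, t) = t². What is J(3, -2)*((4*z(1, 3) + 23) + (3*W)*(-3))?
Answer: 62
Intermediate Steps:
W = 10 (W = 5*2 = 10)
J(3, -2)*((4*z(1, 3) + 23) + (3*W)*(-3)) = -2*((4*3² + 23) + (3*10)*(-3)) = -2*((4*9 + 23) + 30*(-3)) = -2*((36 + 23) - 90) = -2*(59 - 90) = -2*(-31) = 62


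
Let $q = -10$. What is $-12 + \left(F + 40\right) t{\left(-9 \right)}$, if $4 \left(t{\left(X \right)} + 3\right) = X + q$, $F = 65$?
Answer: $- \frac{3303}{4} \approx -825.75$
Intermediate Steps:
$t{\left(X \right)} = - \frac{11}{2} + \frac{X}{4}$ ($t{\left(X \right)} = -3 + \frac{X - 10}{4} = -3 + \frac{-10 + X}{4} = -3 + \left(- \frac{5}{2} + \frac{X}{4}\right) = - \frac{11}{2} + \frac{X}{4}$)
$-12 + \left(F + 40\right) t{\left(-9 \right)} = -12 + \left(65 + 40\right) \left(- \frac{11}{2} + \frac{1}{4} \left(-9\right)\right) = -12 + 105 \left(- \frac{11}{2} - \frac{9}{4}\right) = -12 + 105 \left(- \frac{31}{4}\right) = -12 - \frac{3255}{4} = - \frac{3303}{4}$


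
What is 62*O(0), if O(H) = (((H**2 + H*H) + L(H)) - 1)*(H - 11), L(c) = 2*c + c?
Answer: 682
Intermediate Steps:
L(c) = 3*c
O(H) = (-11 + H)*(-1 + 2*H**2 + 3*H) (O(H) = (((H**2 + H*H) + 3*H) - 1)*(H - 11) = (((H**2 + H**2) + 3*H) - 1)*(-11 + H) = ((2*H**2 + 3*H) - 1)*(-11 + H) = (-1 + 2*H**2 + 3*H)*(-11 + H) = (-11 + H)*(-1 + 2*H**2 + 3*H))
62*O(0) = 62*(11 - 34*0 - 19*0**2 + 2*0**3) = 62*(11 + 0 - 19*0 + 2*0) = 62*(11 + 0 + 0 + 0) = 62*11 = 682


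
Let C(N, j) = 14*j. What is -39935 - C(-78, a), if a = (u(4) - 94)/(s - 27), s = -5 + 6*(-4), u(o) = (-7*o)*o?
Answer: -79973/2 ≈ -39987.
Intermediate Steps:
u(o) = -7*o**2
s = -29 (s = -5 - 24 = -29)
a = 103/28 (a = (-7*4**2 - 94)/(-29 - 27) = (-7*16 - 94)/(-56) = (-112 - 94)*(-1/56) = -206*(-1/56) = 103/28 ≈ 3.6786)
-39935 - C(-78, a) = -39935 - 14*103/28 = -39935 - 1*103/2 = -39935 - 103/2 = -79973/2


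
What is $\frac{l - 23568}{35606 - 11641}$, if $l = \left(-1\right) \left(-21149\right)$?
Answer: $- \frac{2419}{23965} \approx -0.10094$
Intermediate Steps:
$l = 21149$
$\frac{l - 23568}{35606 - 11641} = \frac{21149 - 23568}{35606 - 11641} = - \frac{2419}{23965}$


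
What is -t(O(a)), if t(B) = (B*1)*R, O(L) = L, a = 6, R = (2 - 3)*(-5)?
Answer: -30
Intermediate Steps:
R = 5 (R = -1*(-5) = 5)
t(B) = 5*B (t(B) = (B*1)*5 = B*5 = 5*B)
-t(O(a)) = -5*6 = -1*30 = -30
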